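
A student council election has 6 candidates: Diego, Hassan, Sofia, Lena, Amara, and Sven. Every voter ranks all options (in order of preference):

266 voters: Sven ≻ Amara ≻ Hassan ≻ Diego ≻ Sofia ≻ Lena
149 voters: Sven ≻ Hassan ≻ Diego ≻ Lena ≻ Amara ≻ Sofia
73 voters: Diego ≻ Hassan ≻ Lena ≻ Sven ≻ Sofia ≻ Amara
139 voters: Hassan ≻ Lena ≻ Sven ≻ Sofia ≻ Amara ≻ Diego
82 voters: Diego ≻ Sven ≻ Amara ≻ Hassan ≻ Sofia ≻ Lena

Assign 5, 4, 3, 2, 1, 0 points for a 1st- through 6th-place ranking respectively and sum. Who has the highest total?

Diego: 266·2 + 149·3 + 73·5 + 139·0 + 82·5 = 1754
Hassan: 266·3 + 149·4 + 73·4 + 139·5 + 82·2 = 2545
Sofia: 266·1 + 149·0 + 73·1 + 139·2 + 82·1 = 699
Lena: 266·0 + 149·2 + 73·3 + 139·4 + 82·0 = 1073
Amara: 266·4 + 149·1 + 73·0 + 139·1 + 82·3 = 1598
Sven: 266·5 + 149·5 + 73·2 + 139·3 + 82·4 = 2966
Sven has the highest Borda score (2966).

Sven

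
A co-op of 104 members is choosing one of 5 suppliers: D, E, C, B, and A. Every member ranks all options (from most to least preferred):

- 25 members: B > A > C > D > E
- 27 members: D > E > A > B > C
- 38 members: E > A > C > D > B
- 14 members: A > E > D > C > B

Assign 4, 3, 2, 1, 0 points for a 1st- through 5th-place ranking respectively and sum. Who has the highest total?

A

D: 25·1 + 27·4 + 38·1 + 14·2 = 199
E: 25·0 + 27·3 + 38·4 + 14·3 = 275
C: 25·2 + 27·0 + 38·2 + 14·1 = 140
B: 25·4 + 27·1 + 38·0 + 14·0 = 127
A: 25·3 + 27·2 + 38·3 + 14·4 = 299
A has the highest Borda score (299).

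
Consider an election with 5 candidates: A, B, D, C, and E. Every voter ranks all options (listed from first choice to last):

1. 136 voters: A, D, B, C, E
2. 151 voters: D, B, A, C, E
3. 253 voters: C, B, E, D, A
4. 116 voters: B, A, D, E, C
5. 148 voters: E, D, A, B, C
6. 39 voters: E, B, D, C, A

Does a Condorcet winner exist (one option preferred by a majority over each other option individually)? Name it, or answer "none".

Checking pairwise contests:
B beats A 559–284.
D beats B 435–408.
E beats D 440–403.
A beats C 551–292.
B beats E 656–187.
Every option loses at least one head-to-head, so there is no Condorcet winner.

none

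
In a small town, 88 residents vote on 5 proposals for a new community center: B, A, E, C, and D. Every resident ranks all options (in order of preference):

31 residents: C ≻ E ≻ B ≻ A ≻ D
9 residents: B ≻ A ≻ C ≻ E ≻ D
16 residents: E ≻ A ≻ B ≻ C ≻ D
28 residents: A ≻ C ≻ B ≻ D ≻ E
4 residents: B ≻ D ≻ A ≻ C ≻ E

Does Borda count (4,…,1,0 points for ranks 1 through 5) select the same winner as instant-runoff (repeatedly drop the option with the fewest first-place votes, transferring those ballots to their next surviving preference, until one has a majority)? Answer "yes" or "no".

Borda — scores: B 202, A 226, E 166, C 246, D 40. Winner: C.
Instant-runoff — R1 B 13, A 28, E 16, C 31, D 0 (D out); R2 B 13, A 28, E 16, C 31 (B out); R3 A 41, E 16, C 31 (E out); R4 A 57, C 31 (A winner). Winner: A.
The two methods disagree.

no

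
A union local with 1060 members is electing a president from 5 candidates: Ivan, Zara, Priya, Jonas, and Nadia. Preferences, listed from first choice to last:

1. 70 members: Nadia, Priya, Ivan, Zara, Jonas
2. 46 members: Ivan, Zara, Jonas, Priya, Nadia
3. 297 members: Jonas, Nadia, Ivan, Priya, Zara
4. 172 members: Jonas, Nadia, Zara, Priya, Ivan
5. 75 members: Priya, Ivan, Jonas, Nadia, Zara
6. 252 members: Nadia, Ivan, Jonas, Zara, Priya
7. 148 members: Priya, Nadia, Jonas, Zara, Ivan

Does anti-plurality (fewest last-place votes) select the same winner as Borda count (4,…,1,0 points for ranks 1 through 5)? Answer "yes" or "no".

yes

Anti-plurality — last-place votes: Ivan 320, Zara 372, Priya 252, Jonas 70, Nadia 46. Winner: Nadia.
Borda — scores: Ivan 1899, Zara 952, Priya 1617, Jonas 2918, Nadia 3214. Winner: Nadia.
The two methods agree.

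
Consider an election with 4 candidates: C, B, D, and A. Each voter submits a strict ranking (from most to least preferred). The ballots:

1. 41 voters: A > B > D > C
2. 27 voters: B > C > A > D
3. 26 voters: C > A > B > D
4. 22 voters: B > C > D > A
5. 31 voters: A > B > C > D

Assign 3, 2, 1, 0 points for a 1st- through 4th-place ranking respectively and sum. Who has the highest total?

C: 41·0 + 27·2 + 26·3 + 22·2 + 31·1 = 207
B: 41·2 + 27·3 + 26·1 + 22·3 + 31·2 = 317
D: 41·1 + 27·0 + 26·0 + 22·1 + 31·0 = 63
A: 41·3 + 27·1 + 26·2 + 22·0 + 31·3 = 295
B has the highest Borda score (317).

B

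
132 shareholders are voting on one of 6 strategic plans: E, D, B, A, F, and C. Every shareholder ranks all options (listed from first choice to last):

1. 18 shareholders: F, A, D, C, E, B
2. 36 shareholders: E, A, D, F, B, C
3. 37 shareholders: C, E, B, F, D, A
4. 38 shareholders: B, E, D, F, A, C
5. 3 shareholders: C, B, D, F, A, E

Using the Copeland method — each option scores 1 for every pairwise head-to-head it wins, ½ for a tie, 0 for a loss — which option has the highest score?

E: beats D, B, A, F, and C → score 5.
D: beats A, F, and C; loses to E and B → score 3.
B: beats D, A, F, and C; loses to E → score 4.
A: beats C; loses to E, D, B, and F → score 1.
F: beats A and C; loses to E, D, and B → score 2.
C: loses to E, D, B, A, and F → score 0.
E has the best pairwise record.

E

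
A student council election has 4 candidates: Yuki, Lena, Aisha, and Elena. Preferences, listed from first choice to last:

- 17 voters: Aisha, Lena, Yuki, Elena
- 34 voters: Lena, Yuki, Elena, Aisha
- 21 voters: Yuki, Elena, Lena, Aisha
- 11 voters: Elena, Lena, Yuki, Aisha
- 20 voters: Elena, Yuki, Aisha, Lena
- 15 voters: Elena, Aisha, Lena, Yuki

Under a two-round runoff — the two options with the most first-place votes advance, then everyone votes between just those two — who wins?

Round 1 first-place votes: Yuki 21, Lena 34, Aisha 17, Elena 46.
Elena and Lena advance.
Runoff: Elena is preferred to Lena by 67 voters; Lena by 51.
Elena wins the runoff.

Elena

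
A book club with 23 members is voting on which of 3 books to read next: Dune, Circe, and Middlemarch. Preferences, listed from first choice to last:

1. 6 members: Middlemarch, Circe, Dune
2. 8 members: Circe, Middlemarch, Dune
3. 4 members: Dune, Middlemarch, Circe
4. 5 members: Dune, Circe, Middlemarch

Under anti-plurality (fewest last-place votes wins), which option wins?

Last-place votes: Dune 14, Circe 4, Middlemarch 5.
Circe is ranked last by the fewest voters, so Circe wins.

Circe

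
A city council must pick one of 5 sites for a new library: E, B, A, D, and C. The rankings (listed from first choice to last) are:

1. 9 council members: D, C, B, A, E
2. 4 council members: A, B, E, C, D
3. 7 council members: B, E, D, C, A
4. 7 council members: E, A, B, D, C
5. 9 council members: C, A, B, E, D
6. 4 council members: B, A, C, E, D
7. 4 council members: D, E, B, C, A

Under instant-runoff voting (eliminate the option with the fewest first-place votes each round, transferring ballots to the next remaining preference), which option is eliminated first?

Round 1: E 7, B 11, A 4, D 13, C 9. Eliminate A.

A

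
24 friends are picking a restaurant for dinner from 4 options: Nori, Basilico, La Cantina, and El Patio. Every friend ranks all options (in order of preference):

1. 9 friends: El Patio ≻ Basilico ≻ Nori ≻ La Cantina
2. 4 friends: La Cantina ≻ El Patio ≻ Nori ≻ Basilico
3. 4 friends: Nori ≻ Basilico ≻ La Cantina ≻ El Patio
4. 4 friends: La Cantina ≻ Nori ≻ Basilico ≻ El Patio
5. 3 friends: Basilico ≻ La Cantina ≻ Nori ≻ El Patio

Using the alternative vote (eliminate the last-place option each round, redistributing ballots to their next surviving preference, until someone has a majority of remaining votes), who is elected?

La Cantina

Round 1: Nori 4, Basilico 3, La Cantina 8, El Patio 9. Eliminate Basilico.
Round 2: Nori 4, La Cantina 11, El Patio 9. Eliminate Nori.
Round 3: La Cantina 15, El Patio 9. La Cantina has a majority.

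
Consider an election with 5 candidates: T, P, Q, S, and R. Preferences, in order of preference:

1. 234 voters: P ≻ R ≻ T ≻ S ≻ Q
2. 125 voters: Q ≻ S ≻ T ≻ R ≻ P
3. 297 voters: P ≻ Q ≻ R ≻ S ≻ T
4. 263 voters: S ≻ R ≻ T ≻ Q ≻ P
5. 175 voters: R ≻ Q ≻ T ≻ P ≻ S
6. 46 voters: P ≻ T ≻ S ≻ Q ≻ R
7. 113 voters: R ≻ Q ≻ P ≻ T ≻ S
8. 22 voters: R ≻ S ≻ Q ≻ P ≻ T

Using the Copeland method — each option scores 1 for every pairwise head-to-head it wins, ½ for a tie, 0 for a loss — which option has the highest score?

T: loses to P, Q, S, and R → score 0.
P: beats T and S; loses to Q and R → score 2.
Q: beats T, P, and S; loses to R → score 3.
S: beats T; loses to P, Q, and R → score 1.
R: beats T, P, Q, and S → score 4.
R has the best pairwise record.

R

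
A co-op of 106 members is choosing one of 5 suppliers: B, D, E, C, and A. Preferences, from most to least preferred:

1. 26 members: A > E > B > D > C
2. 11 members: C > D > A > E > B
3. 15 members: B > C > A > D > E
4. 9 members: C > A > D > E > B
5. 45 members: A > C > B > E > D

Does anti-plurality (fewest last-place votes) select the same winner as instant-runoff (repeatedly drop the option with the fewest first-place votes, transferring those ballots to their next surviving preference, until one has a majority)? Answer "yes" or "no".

Anti-plurality — last-place votes: B 20, D 45, E 15, C 26, A 0. Winner: A.
Instant-runoff — R1 B 15, D 0, E 0, C 20, A 71 (A winner). Winner: A.
The two methods agree.

yes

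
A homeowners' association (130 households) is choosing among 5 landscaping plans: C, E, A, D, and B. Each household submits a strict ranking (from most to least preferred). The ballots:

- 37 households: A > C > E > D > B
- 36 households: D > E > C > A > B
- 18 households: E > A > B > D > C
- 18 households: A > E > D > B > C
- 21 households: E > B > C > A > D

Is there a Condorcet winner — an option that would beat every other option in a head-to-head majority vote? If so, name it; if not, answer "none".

E vs C: 93–37 for E.
E vs A: 75–55 for E.
E vs D: 94–36 for E.
E vs B: 130–0 for E.
E beats every other option head-to-head.

E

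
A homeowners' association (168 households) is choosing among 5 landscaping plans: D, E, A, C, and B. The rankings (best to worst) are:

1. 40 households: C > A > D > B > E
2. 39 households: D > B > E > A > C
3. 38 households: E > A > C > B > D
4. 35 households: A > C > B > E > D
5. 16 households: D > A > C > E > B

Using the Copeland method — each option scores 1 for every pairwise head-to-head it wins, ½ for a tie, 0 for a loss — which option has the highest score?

D: beats E and B; loses to A and C → score 2.
E: loses to D, A, C, and B → score 0.
A: beats D, E, C, and B → score 4.
C: beats D, E, and B; loses to A → score 3.
B: beats E; loses to D, A, and C → score 1.
A has the best pairwise record.

A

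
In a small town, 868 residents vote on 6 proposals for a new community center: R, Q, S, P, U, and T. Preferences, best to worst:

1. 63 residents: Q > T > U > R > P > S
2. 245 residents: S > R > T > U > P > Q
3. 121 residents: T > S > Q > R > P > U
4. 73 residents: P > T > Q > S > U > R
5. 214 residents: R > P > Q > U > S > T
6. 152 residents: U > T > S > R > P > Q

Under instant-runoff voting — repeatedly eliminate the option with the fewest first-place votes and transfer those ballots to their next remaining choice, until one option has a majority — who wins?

Round 1: R 214, Q 63, S 245, P 73, U 152, T 121. Eliminate Q.
Round 2: R 214, S 245, P 73, U 152, T 184. Eliminate P.
Round 3: R 214, S 245, U 152, T 257. Eliminate U.
Round 4: R 214, S 245, T 409. Eliminate R.
Round 5: S 459, T 409. S has a majority.

S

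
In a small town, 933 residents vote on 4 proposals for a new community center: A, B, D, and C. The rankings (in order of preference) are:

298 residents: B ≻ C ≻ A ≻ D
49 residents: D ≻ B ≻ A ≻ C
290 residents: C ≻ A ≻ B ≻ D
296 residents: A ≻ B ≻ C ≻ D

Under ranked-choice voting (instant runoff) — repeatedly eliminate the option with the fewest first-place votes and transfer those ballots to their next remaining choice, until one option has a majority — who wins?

Round 1: A 296, B 298, D 49, C 290. Eliminate D.
Round 2: A 296, B 347, C 290. Eliminate C.
Round 3: A 586, B 347. A has a majority.

A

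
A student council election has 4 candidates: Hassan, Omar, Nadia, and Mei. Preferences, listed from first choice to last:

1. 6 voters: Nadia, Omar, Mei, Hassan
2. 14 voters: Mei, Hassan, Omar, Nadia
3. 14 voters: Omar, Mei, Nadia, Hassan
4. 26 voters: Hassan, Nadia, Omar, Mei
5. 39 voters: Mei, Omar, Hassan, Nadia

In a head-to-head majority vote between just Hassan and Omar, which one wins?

Omar

Voters preferring Hassan to Omar: 40; preferring Omar to Hassan: 59.
Omar wins the head-to-head.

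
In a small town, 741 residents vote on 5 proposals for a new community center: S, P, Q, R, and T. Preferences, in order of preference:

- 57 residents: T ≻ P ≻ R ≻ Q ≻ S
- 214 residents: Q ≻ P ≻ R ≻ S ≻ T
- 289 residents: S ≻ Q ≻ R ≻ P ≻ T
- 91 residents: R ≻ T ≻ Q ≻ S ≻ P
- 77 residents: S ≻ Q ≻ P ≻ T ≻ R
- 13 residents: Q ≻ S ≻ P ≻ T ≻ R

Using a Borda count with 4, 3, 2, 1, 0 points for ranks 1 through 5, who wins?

S: 57·0 + 214·1 + 289·4 + 91·1 + 77·4 + 13·3 = 1808
P: 57·3 + 214·3 + 289·1 + 91·0 + 77·2 + 13·2 = 1282
Q: 57·1 + 214·4 + 289·3 + 91·2 + 77·3 + 13·4 = 2245
R: 57·2 + 214·2 + 289·2 + 91·4 + 77·0 + 13·0 = 1484
T: 57·4 + 214·0 + 289·0 + 91·3 + 77·1 + 13·1 = 591
Q has the highest Borda score (2245).

Q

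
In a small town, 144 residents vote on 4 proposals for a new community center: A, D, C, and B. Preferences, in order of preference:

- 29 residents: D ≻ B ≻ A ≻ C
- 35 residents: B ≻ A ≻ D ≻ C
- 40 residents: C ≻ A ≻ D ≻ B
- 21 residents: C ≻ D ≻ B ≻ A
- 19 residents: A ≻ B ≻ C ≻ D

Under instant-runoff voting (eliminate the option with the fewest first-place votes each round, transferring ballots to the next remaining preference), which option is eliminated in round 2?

D

Round 1: A 19, D 29, C 61, B 35. Eliminate A.
Round 2: D 29, C 61, B 54. Eliminate D.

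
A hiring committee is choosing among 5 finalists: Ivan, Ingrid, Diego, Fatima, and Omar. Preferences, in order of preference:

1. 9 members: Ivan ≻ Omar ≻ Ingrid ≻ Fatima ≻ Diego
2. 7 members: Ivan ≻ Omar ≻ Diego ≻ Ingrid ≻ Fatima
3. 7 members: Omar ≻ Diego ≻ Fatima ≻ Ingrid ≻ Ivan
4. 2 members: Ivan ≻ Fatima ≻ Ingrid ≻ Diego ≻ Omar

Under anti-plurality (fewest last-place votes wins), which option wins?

Ingrid

Last-place votes: Ivan 7, Ingrid 0, Diego 9, Fatima 7, Omar 2.
Ingrid is ranked last by the fewest voters, so Ingrid wins.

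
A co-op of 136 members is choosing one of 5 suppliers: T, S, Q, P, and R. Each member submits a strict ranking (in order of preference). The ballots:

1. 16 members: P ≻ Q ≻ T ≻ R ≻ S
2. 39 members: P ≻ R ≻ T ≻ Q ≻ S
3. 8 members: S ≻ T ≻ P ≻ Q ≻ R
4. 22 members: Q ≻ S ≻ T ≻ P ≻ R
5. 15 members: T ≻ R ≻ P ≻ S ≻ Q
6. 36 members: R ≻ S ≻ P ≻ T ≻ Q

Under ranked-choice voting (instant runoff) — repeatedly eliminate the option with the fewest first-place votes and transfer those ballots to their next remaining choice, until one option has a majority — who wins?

P

Round 1: T 15, S 8, Q 22, P 55, R 36. Eliminate S.
Round 2: T 23, Q 22, P 55, R 36. Eliminate Q.
Round 3: T 45, P 55, R 36. Eliminate R.
Round 4: T 45, P 91. P has a majority.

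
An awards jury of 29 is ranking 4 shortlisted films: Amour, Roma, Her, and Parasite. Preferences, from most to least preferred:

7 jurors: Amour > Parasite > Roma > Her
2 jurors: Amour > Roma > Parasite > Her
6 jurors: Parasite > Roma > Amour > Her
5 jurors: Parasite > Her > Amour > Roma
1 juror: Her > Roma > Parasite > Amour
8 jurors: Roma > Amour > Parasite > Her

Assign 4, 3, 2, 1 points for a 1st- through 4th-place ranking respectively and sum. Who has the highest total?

Parasite

Amour: 7·4 + 2·4 + 6·2 + 5·2 + 1·1 + 8·3 = 83
Roma: 7·2 + 2·3 + 6·3 + 5·1 + 1·3 + 8·4 = 78
Her: 7·1 + 2·1 + 6·1 + 5·3 + 1·4 + 8·1 = 42
Parasite: 7·3 + 2·2 + 6·4 + 5·4 + 1·2 + 8·2 = 87
Parasite has the highest Borda score (87).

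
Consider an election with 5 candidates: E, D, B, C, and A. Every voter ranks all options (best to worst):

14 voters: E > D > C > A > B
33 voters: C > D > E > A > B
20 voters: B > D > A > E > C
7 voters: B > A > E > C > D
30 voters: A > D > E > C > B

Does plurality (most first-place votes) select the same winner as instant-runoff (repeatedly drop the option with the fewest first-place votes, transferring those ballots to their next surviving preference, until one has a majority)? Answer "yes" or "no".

no

Plurality — first-place votes: E 14, D 0, B 27, C 33, A 30. Winner: C.
Instant-runoff — R1 E 14, D 0, B 27, C 33, A 30 (D out); R2 E 14, B 27, C 33, A 30 (E out); R3 B 27, C 47, A 30 (B out); R4 C 47, A 57 (A winner). Winner: A.
The two methods disagree.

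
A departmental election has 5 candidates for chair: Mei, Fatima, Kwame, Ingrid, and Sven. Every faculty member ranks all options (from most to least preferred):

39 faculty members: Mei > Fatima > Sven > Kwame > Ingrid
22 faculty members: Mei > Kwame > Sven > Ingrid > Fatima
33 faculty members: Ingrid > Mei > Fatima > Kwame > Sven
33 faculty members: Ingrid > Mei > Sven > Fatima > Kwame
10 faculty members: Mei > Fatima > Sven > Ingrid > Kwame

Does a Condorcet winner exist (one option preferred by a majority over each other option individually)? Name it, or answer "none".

Mei

Mei vs Fatima: 137–0 for Mei.
Mei vs Kwame: 137–0 for Mei.
Mei vs Ingrid: 71–66 for Mei.
Mei vs Sven: 137–0 for Mei.
Mei beats every other option head-to-head.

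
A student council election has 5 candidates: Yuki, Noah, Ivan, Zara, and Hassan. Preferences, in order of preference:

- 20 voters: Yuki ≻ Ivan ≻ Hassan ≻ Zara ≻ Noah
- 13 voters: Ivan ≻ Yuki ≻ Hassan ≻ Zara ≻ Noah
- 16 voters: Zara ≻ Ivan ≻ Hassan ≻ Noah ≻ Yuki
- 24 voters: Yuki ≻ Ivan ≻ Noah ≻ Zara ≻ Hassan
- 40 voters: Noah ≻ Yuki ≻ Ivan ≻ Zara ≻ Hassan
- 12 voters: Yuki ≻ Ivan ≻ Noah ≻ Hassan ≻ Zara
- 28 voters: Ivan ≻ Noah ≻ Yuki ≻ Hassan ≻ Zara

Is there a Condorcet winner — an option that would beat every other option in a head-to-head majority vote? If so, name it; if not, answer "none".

none

Checking pairwise contests:
Noah beats Yuki 84–69.
Ivan beats Noah 113–40.
Yuki beats Ivan 96–57.
Yuki beats Zara 137–16.
Yuki beats Hassan 137–16.
Every option loses at least one head-to-head, so there is no Condorcet winner.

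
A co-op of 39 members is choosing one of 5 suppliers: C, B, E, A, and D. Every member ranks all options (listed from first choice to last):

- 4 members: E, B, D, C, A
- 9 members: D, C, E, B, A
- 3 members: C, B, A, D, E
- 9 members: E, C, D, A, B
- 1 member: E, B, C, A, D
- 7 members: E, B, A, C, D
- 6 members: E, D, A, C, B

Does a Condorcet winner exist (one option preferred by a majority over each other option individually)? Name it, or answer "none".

E

E vs C: 27–12 for E.
E vs B: 36–3 for E.
E vs A: 36–3 for E.
E vs D: 27–12 for E.
E beats every other option head-to-head.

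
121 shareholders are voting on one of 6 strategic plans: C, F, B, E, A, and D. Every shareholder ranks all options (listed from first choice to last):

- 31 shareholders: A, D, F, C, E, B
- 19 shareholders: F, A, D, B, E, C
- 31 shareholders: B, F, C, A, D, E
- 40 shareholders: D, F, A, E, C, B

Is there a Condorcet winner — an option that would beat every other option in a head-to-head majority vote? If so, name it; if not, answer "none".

none

Checking pairwise contests:
F beats C 121–0.
D beats F 71–50.
C beats B 71–50.
C beats E 62–59.
F beats A 90–31.
A beats D 81–40.
Every option loses at least one head-to-head, so there is no Condorcet winner.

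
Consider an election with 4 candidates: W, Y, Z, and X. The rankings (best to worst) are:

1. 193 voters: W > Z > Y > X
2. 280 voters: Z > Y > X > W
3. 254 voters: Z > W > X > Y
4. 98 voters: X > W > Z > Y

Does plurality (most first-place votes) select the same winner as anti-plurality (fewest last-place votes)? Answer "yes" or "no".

yes

Plurality — first-place votes: W 193, Y 0, Z 534, X 98. Winner: Z.
Anti-plurality — last-place votes: W 280, Y 352, Z 0, X 193. Winner: Z.
The two methods agree.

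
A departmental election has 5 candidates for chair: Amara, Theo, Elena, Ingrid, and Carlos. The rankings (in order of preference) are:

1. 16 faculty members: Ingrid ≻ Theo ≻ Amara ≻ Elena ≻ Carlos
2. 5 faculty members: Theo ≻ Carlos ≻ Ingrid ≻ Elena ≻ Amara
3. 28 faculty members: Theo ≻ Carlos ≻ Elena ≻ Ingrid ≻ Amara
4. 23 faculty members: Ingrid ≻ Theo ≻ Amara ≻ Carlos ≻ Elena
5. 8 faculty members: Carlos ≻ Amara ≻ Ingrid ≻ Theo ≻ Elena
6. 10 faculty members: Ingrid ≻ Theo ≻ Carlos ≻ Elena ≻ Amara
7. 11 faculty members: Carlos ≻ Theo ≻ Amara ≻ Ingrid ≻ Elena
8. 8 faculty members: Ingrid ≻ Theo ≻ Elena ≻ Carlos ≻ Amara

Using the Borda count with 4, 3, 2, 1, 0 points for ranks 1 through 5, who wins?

Amara: 16·2 + 5·0 + 28·0 + 23·2 + 8·3 + 10·0 + 11·2 + 8·0 = 124
Theo: 16·3 + 5·4 + 28·4 + 23·3 + 8·1 + 10·3 + 11·3 + 8·3 = 344
Elena: 16·1 + 5·1 + 28·2 + 23·0 + 8·0 + 10·1 + 11·0 + 8·2 = 103
Ingrid: 16·4 + 5·2 + 28·1 + 23·4 + 8·2 + 10·4 + 11·1 + 8·4 = 293
Carlos: 16·0 + 5·3 + 28·3 + 23·1 + 8·4 + 10·2 + 11·4 + 8·1 = 226
Theo has the highest Borda score (344).

Theo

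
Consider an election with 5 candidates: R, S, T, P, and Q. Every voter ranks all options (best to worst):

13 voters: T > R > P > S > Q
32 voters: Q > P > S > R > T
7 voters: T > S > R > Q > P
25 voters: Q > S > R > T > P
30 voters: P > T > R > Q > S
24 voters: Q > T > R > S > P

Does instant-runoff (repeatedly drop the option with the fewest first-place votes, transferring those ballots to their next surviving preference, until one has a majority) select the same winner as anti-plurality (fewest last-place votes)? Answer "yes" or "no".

Instant-runoff — R1 R 0, S 0, T 20, P 30, Q 81 (Q winner). Winner: Q.
Anti-plurality — last-place votes: R 0, S 30, T 32, P 56, Q 13. Winner: R.
The two methods disagree.

no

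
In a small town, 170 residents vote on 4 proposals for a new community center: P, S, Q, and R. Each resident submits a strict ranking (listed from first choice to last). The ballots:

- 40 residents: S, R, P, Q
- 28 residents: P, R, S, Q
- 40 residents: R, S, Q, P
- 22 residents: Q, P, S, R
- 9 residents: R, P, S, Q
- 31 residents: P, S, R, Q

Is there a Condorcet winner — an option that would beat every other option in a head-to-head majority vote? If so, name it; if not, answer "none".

Checking pairwise contests:
R beats P 89–81.
P beats S 90–80.
P beats Q 108–62.
S beats R 93–77.
Every option loses at least one head-to-head, so there is no Condorcet winner.

none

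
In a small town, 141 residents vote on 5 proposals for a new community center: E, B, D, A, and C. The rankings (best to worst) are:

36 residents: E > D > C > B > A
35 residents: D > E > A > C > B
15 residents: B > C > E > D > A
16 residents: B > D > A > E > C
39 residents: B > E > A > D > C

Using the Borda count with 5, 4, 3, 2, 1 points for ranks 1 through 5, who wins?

E

E: 36·5 + 35·4 + 15·3 + 16·2 + 39·4 = 553
B: 36·2 + 35·1 + 15·5 + 16·5 + 39·5 = 457
D: 36·4 + 35·5 + 15·2 + 16·4 + 39·2 = 491
A: 36·1 + 35·3 + 15·1 + 16·3 + 39·3 = 321
C: 36·3 + 35·2 + 15·4 + 16·1 + 39·1 = 293
E has the highest Borda score (553).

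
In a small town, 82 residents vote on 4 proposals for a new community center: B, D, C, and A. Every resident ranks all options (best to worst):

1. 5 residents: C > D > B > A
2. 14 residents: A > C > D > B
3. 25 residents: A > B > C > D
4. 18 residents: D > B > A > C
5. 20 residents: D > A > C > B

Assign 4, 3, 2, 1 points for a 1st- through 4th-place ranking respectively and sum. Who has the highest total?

A

B: 5·2 + 14·1 + 25·3 + 18·3 + 20·1 = 173
D: 5·3 + 14·2 + 25·1 + 18·4 + 20·4 = 220
C: 5·4 + 14·3 + 25·2 + 18·1 + 20·2 = 170
A: 5·1 + 14·4 + 25·4 + 18·2 + 20·3 = 257
A has the highest Borda score (257).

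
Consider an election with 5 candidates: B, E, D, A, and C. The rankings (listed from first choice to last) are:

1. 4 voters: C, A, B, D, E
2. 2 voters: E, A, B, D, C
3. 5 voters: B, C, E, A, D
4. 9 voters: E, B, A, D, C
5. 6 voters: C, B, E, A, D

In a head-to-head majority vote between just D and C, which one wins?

C

Voters preferring D to C: 11; preferring C to D: 15.
C wins the head-to-head.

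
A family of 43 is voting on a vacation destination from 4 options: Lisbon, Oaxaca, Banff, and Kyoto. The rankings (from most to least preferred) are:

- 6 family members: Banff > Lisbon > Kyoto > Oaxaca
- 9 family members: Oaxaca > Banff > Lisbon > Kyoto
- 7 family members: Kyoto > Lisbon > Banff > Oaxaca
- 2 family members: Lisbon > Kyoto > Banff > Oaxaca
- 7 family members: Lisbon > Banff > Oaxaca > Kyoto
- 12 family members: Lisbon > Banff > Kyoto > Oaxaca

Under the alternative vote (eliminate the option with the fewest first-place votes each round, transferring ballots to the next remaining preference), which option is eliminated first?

Banff

Round 1: Lisbon 21, Oaxaca 9, Banff 6, Kyoto 7. Eliminate Banff.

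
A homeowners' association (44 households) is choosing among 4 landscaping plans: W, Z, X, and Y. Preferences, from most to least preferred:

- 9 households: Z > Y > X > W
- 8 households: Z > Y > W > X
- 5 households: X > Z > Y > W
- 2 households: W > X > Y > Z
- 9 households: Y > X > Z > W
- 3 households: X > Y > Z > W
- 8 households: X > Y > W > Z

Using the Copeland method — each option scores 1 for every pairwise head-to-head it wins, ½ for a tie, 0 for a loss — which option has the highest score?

Y

W: loses to Z, X, and Y → score 0.
Z: beats W; ties Y; loses to X → score 1.5.
X: beats W and Z; loses to Y → score 2.
Y: beats W and X; ties Z → score 2.5.
Y has the best pairwise record.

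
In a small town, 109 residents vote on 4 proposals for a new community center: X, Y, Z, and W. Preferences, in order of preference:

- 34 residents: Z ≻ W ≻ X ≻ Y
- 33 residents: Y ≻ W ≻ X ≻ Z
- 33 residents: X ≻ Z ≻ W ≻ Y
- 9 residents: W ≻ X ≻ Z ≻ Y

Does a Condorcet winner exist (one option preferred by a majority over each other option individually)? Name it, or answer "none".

none

Checking pairwise contests:
W beats X 76–33.
X beats Y 76–33.
X beats Z 75–34.
Z beats W 67–42.
Every option loses at least one head-to-head, so there is no Condorcet winner.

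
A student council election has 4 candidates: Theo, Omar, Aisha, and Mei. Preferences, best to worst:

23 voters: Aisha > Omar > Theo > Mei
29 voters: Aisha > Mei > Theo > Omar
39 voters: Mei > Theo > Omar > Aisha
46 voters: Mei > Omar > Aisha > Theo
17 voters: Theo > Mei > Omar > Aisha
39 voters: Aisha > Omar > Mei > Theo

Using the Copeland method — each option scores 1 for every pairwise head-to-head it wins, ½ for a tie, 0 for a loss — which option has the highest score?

Mei

Theo: loses to Omar, Aisha, and Mei → score 0.
Omar: beats Theo and Aisha; loses to Mei → score 2.
Aisha: beats Theo; loses to Omar and Mei → score 1.
Mei: beats Theo, Omar, and Aisha → score 3.
Mei has the best pairwise record.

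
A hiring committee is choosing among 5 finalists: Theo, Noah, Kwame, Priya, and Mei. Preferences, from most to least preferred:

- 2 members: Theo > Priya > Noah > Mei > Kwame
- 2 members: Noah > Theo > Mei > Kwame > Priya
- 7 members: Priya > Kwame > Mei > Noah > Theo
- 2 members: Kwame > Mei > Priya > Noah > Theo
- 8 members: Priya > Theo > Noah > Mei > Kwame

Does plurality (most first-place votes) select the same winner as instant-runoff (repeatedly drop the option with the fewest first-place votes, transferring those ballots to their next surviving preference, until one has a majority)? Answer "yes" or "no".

Plurality — first-place votes: Theo 2, Noah 2, Kwame 2, Priya 15, Mei 0. Winner: Priya.
Instant-runoff — R1 Theo 2, Noah 2, Kwame 2, Priya 15, Mei 0 (Priya winner). Winner: Priya.
The two methods agree.

yes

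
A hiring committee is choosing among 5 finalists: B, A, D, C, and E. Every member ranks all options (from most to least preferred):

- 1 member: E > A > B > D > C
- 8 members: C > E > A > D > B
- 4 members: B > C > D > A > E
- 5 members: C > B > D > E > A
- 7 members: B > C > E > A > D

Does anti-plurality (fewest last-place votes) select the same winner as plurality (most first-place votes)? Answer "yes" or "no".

yes

Anti-plurality — last-place votes: B 8, A 5, D 7, C 1, E 4. Winner: C.
Plurality — first-place votes: B 11, A 0, D 0, C 13, E 1. Winner: C.
The two methods agree.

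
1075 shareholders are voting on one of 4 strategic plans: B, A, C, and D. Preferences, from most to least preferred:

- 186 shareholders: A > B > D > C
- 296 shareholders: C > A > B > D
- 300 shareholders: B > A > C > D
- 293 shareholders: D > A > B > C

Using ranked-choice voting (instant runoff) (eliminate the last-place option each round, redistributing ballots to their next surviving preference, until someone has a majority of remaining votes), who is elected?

Round 1: B 300, A 186, C 296, D 293. Eliminate A.
Round 2: B 486, C 296, D 293. Eliminate D.
Round 3: B 779, C 296. B has a majority.

B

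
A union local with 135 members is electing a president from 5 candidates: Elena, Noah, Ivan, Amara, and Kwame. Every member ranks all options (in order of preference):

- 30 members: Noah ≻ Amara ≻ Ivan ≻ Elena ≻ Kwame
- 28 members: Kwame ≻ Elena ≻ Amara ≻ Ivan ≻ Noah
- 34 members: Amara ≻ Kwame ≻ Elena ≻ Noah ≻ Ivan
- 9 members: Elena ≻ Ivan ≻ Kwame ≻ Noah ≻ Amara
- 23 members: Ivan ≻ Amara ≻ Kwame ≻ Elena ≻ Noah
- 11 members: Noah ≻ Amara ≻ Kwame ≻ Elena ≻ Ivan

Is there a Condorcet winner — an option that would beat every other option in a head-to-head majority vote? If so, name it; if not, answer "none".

Amara vs Elena: 98–37 for Amara.
Amara vs Noah: 85–50 for Amara.
Amara vs Ivan: 103–32 for Amara.
Amara vs Kwame: 98–37 for Amara.
Amara beats every other option head-to-head.

Amara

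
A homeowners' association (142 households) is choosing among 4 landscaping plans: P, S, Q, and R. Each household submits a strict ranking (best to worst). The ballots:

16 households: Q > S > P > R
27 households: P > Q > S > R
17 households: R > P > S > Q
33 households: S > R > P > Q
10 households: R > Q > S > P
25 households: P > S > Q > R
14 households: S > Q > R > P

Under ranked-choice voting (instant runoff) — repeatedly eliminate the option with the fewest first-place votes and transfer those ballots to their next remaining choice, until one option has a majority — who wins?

Round 1: P 52, S 47, Q 16, R 27. Eliminate Q.
Round 2: P 52, S 63, R 27. Eliminate R.
Round 3: P 69, S 73. S has a majority.

S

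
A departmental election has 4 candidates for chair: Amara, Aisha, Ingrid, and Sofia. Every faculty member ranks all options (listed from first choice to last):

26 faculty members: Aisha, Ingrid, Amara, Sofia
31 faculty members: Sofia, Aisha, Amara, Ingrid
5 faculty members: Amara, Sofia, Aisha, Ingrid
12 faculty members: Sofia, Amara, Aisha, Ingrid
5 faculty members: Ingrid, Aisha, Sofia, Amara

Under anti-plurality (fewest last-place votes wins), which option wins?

Last-place votes: Amara 5, Aisha 0, Ingrid 48, Sofia 26.
Aisha is ranked last by the fewest voters, so Aisha wins.

Aisha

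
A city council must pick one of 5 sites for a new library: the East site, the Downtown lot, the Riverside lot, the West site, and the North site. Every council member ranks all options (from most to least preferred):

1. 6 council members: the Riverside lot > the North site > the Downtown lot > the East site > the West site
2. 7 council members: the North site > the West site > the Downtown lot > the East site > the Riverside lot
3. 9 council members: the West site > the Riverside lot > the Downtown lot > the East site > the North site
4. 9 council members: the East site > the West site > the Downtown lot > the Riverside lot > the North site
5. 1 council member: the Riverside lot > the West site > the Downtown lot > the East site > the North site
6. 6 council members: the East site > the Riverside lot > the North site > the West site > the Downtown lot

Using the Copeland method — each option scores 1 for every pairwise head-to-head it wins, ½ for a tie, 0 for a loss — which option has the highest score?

the East site: beats the Riverside lot, the West site, and the North site; loses to the Downtown lot → score 3.
the Downtown lot: beats the East site; ties the North site; loses to the Riverside lot and the West site → score 1.5.
the Riverside lot: beats the Downtown lot and the North site; loses to the East site and the West site → score 2.
the West site: beats the Downtown lot and the Riverside lot; ties the North site; loses to the East site → score 2.5.
the North site: ties the Downtown lot and the West site; loses to the East site and the Riverside lot → score 1.
the East site has the best pairwise record.

the East site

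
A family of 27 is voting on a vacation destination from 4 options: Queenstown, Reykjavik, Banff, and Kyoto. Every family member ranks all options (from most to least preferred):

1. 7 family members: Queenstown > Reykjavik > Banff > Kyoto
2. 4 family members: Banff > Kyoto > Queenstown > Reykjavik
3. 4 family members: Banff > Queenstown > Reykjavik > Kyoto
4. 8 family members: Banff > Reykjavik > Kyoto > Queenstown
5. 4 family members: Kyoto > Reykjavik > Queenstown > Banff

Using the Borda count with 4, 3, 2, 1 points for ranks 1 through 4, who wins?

Banff

Queenstown: 7·4 + 4·2 + 4·3 + 8·1 + 4·2 = 64
Reykjavik: 7·3 + 4·1 + 4·2 + 8·3 + 4·3 = 69
Banff: 7·2 + 4·4 + 4·4 + 8·4 + 4·1 = 82
Kyoto: 7·1 + 4·3 + 4·1 + 8·2 + 4·4 = 55
Banff has the highest Borda score (82).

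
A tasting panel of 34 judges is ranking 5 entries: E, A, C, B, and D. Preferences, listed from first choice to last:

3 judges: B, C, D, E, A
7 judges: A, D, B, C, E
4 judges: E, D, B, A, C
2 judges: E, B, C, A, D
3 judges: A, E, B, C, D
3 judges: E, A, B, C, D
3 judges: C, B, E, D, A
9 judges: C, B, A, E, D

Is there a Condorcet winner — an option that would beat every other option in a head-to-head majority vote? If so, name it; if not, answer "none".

B

B vs E: 22–12 for B.
B vs A: 21–13 for B.
B vs C: 22–12 for B.
B vs D: 23–11 for B.
B beats every other option head-to-head.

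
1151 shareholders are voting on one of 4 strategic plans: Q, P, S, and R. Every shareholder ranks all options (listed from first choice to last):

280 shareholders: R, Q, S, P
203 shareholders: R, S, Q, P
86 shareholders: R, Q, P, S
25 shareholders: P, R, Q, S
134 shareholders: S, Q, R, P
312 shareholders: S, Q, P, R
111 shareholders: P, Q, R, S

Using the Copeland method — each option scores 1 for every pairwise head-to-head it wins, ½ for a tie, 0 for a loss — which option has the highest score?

Q: beats P; loses to S and R → score 1.
P: loses to Q, S, and R → score 0.
S: beats Q and P; loses to R → score 2.
R: beats Q, P, and S → score 3.
R has the best pairwise record.

R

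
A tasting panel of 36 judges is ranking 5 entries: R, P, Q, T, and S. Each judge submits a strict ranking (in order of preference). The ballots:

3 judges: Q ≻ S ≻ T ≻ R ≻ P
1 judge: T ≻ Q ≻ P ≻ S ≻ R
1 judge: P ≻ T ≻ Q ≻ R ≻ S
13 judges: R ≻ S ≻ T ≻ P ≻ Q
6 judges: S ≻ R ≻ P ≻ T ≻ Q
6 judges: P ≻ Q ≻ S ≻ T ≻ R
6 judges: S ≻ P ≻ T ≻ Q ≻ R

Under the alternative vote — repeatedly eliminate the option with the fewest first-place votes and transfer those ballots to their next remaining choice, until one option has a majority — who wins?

S

Round 1: R 13, P 7, Q 3, T 1, S 12. Eliminate T.
Round 2: R 13, P 7, Q 4, S 12. Eliminate Q.
Round 3: R 13, P 8, S 15. Eliminate P.
Round 4: R 14, S 22. S has a majority.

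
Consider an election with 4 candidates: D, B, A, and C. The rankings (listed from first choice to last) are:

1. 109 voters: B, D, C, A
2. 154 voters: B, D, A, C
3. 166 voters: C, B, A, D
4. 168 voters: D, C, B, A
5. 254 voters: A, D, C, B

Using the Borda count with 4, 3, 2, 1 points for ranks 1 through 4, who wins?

D: 109·3 + 154·3 + 166·1 + 168·4 + 254·3 = 2389
B: 109·4 + 154·4 + 166·3 + 168·2 + 254·1 = 2140
A: 109·1 + 154·2 + 166·2 + 168·1 + 254·4 = 1933
C: 109·2 + 154·1 + 166·4 + 168·3 + 254·2 = 2048
D has the highest Borda score (2389).

D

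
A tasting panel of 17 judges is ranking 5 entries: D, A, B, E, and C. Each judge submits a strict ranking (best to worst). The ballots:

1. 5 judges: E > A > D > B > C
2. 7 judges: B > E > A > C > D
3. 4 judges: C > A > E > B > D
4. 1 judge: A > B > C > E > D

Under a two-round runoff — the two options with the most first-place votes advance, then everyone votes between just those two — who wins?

E

Round 1 first-place votes: D 0, A 1, B 7, E 5, C 4.
B and E advance.
Runoff: B is preferred to E by 8 voters; E by 9.
E wins the runoff.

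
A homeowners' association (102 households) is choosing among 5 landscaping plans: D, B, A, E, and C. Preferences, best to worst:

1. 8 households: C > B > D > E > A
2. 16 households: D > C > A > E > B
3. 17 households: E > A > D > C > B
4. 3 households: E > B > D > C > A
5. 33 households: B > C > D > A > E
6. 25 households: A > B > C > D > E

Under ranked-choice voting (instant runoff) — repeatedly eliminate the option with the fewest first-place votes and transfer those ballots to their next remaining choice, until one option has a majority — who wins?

A

Round 1: D 16, B 33, A 25, E 20, C 8. Eliminate C.
Round 2: D 16, B 41, A 25, E 20. Eliminate D.
Round 3: B 41, A 41, E 20. Eliminate E.
Round 4: B 44, A 58. A has a majority.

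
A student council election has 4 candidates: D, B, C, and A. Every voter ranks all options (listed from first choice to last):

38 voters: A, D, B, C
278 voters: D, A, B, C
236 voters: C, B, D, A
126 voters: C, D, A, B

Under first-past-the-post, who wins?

C

First-place votes: D 278, B 0, C 362, A 38.
C has the most first-place votes.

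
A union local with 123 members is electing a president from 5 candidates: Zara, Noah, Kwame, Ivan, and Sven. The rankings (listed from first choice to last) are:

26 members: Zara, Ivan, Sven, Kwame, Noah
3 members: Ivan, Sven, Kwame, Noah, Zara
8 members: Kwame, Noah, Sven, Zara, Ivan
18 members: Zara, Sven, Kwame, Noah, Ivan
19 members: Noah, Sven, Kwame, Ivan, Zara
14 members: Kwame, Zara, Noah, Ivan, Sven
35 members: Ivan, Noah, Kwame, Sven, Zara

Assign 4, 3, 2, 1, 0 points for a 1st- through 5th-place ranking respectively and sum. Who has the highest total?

Zara: 26·4 + 3·0 + 8·1 + 18·4 + 19·0 + 14·3 + 35·0 = 226
Noah: 26·0 + 3·1 + 8·3 + 18·1 + 19·4 + 14·2 + 35·3 = 254
Kwame: 26·1 + 3·2 + 8·4 + 18·2 + 19·2 + 14·4 + 35·2 = 264
Ivan: 26·3 + 3·4 + 8·0 + 18·0 + 19·1 + 14·1 + 35·4 = 263
Sven: 26·2 + 3·3 + 8·2 + 18·3 + 19·3 + 14·0 + 35·1 = 223
Kwame has the highest Borda score (264).

Kwame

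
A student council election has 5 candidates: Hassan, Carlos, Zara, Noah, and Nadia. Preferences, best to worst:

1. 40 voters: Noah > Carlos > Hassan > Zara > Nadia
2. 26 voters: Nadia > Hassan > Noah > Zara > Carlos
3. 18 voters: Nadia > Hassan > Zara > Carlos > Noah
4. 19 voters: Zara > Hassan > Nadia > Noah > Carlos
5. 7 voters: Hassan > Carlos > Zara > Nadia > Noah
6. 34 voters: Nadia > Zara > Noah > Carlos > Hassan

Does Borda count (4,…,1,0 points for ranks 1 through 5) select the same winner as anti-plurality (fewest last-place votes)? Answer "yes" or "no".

no

Borda — scores: Hassan 297, Carlos 193, Zara 294, Noah 299, Nadia 357. Winner: Nadia.
Anti-plurality — last-place votes: Hassan 34, Carlos 45, Zara 0, Noah 25, Nadia 40. Winner: Zara.
The two methods disagree.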